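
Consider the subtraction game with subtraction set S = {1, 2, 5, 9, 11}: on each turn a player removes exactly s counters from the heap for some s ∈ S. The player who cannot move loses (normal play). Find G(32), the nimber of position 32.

2

G(0) = 0
G(1) = mex{0} = 1
G(2) = mex{1,0} = 2
G(3) = mex{2,1} = 0
G(4) = mex{0,2} = 1
G(5) = mex{1,0,0} = 2
G(6) = mex{2,1,1} = 0
G(7) = mex{0,2,2} = 1
G(8) = mex{1,0,0} = 2
G(9) = mex{2,1,1,0} = 3
G(10) = mex{3,2,2,1} = 0
G(11) = mex{0,3,0,2,0} = 1
G(12) = mex{1,0,1,0,1} = 2
G(13) = mex{2,1,2,1,2} = 0
G(14) = mex{0,2,3,2,0} = 1
G(15) = mex{1,0,0,0,1} = 2
G(16) = mex{2,1,1,1,2} = 0
G(17) = mex{0,2,2,2,0} = 1
G(18) = mex{1,0,0,3,1} = 2
G(19) = mex{2,1,1,0,2} = 3
G(20) = mex{3,2,2,1,3} = 0
G(21) = mex{0,3,0,2,0} = 1
G(22) = mex{1,0,1,0,1} = 2
G(23) = mex{2,1,2,1,2} = 0
G(24) = mex{0,2,3,2,0} = 1
G(25) = mex{1,0,0,0,1} = 2
G(26) = mex{2,1,1,1,2} = 0
G(27) = mex{0,2,2,2,0} = 1
G(28) = mex{1,0,0,3,1} = 2
G(29) = mex{2,1,1,0,2} = 3
G(30) = mex{3,2,2,1,3} = 0
G(31) = mex{0,3,0,2,0} = 1
G(32) = mex{1,0,1,0,1} = 2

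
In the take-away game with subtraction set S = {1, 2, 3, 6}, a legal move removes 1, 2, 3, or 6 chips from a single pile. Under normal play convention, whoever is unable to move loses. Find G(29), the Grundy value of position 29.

1

G(0) = 0
G(1) = mex{0} = 1
G(2) = mex{1,0} = 2
G(3) = mex{2,1,0} = 3
G(4) = mex{3,2,1} = 0
G(5) = mex{0,3,2} = 1
G(6) = mex{1,0,3,0} = 2
G(7) = mex{2,1,0,1} = 3
G(8) = mex{3,2,1,2} = 0
G(9) = mex{0,3,2,3} = 1
G(10) = mex{1,0,3,0} = 2
G(11) = mex{2,1,0,1} = 3
G(12) = mex{3,2,1,2} = 0
G(13) = mex{0,3,2,3} = 1
G(14) = mex{1,0,3,0} = 2
G(15) = mex{2,1,0,1} = 3
G(16) = mex{3,2,1,2} = 0
G(17) = mex{0,3,2,3} = 1
G(18) = mex{1,0,3,0} = 2
G(19) = mex{2,1,0,1} = 3
G(20) = mex{3,2,1,2} = 0
G(21) = mex{0,3,2,3} = 1
G(22) = mex{1,0,3,0} = 2
G(23) = mex{2,1,0,1} = 3
G(24) = mex{3,2,1,2} = 0
G(25) = mex{0,3,2,3} = 1
G(26) = mex{1,0,3,0} = 2
G(27) = mex{2,1,0,1} = 3
G(28) = mex{3,2,1,2} = 0
G(29) = mex{0,3,2,3} = 1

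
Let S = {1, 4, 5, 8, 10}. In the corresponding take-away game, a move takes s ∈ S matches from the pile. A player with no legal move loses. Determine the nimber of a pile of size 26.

4

n :  0  1  2  3  4  5  6  7  8  9 10 11 12 13 14 15 16 17 18 19 20 21 22 23 24 25 26
G :  0  1  0  1  2  3  2  3  4  0  1  0  1  2  3  2  3  4  0  1  0  1  2  3  2  3  4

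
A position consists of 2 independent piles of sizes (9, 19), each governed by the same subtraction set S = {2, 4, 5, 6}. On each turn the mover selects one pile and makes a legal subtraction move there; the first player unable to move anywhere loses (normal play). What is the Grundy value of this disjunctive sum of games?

1

All piles use S = {2, 4, 5, 6}:
n :  0  1  2  3  4  5  6  7  8  9 10 11 12 13 14 15 16 17 18 19
G :  0  0  1  1  2  2  3  3  0  0  1  1  2  2  3  3  0  0  1  1
Pile A: G(9) = 0.
Pile B: G(19) = 1.
Combined Grundy value = 0 ⊕ 1 = 1.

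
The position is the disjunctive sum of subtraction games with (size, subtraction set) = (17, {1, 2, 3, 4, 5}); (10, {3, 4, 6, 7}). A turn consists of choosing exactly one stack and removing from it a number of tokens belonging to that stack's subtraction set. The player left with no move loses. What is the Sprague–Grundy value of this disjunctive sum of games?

5

Stack A, S = {1, 2, 3, 4, 5}:
n :  0  1  2  3  4  5  6  7  8  9 10 11 12 13 14 15 16 17
G :  0  1  2  3  4  5  0  1  2  3  4  5  0  1  2  3  4  5
G_A(17) = 5.
Stack B, S = {3, 4, 6, 7}:
n :  0  1  2  3  4  5  6  7  8  9 10
G :  0  0  0  1  1  1  2  2  2  3  0
G_B(10) = 0.
Combined Grundy value = 5 ⊕ 0 = 5.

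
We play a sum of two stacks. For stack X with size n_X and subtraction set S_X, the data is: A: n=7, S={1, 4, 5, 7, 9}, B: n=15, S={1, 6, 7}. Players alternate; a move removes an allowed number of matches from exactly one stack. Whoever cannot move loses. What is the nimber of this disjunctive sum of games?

2

Stack A, S = {1, 4, 5, 7, 9}:
n : 0 1 2 3 4 5 6 7
G : 0 1 0 1 2 3 2 3
G_A(7) = 3.
Stack B, S = {1, 6, 7}:
G(0) = 0
G(1) = mex{0} = 1
G(2) = mex{1} = 0
G(3) = mex{0} = 1
G(4) = mex{1} = 0
G(5) = mex{0} = 1
G(6) = mex{1,0} = 2
G(7) = mex{2,1,0} = 3
G(8) = mex{3,0,1} = 2
G(9) = mex{2,1,0} = 3
G(10) = mex{3,0,1} = 2
G(11) = mex{2,1,0} = 3
G(12) = mex{3,2,1} = 0
G(13) = mex{0,3,2} = 1
G(14) = mex{1,2,3} = 0
G(15) = mex{0,3,2} = 1
G_B(15) = 1.
Combined Grundy value = 3 ⊕ 1 = 2.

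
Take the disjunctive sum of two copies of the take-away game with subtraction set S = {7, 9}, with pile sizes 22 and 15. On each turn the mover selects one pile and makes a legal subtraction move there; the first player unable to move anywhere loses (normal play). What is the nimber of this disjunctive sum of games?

2

All piles use S = {7, 9}:
n :  0  1  2  3  4  5  6  7  8  9 10 11 12 13 14 15 16 17 18 19 20 21 22
G :  0  0  0  0  0  0  0  1  1  1  1  1  1  1  2  2  0  0  0  0  0  0  0
Pile A: G(22) = 0.
Pile B: G(15) = 2.
Combined Grundy value = 0 ⊕ 2 = 2.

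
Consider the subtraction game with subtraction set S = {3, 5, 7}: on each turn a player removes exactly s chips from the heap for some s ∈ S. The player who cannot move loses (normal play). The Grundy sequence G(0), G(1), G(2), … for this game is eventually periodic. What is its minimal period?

n :  0  1  2  3  4  5  6  7  8  9 10 11 12 13 14 15 16 17 18 19 20 21
G :  0  0  0  1  1  1  2  2  2  3  0  0  0  1  1  1  2  2  2  3  0  0
G(n+10) = G(n) holds for n = 0,…,6 (a full window of length max(S) = 7), so the sequence is purely periodic with period 10.

10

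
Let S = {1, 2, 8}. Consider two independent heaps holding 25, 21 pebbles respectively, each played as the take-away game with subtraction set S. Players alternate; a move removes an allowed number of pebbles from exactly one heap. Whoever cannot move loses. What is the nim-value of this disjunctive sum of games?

1

All heaps use S = {1, 2, 8}:
n :  0  1  2  3  4  5  6  7  8  9 10 11 12 13 14 15 16 17 18 19 20 21 22 23 24 25
G :  0  1  2  0  1  2  0  1  2  0  1  2  0  1  2  0  1  2  0  1  2  0  1  2  0  1
Heap A: G(25) = 1.
Heap B: G(21) = 0.
Combined Grundy value = 1 ⊕ 0 = 1.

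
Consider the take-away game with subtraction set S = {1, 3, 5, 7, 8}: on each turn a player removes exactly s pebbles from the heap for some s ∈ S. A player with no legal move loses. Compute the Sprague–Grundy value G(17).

0

G(0) = 0
G(1) = mex{0} = 1
G(2) = mex{1} = 0
G(3) = mex{0,0} = 1
G(4) = mex{1,1} = 0
G(5) = mex{0,0,0} = 1
G(6) = mex{1,1,1} = 0
G(7) = mex{0,0,0,0} = 1
G(8) = mex{1,1,1,1,0} = 2
G(9) = mex{2,0,0,0,1} = 3
G(10) = mex{3,1,1,1,0} = 2
G(11) = mex{2,2,0,0,1} = 3
G(12) = mex{3,3,1,1,0} = 2
G(13) = mex{2,2,2,0,1} = 3
G(14) = mex{3,3,3,1,0} = 2
G(15) = mex{2,2,2,2,1} = 0
G(16) = mex{0,3,3,3,2} = 1
G(17) = mex{1,2,2,2,3} = 0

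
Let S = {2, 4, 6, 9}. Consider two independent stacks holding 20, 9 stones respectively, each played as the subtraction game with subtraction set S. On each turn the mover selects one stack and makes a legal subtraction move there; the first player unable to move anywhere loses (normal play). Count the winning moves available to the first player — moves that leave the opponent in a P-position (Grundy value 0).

1

All stacks use S = {2, 4, 6, 9}:
n :  0  1  2  3  4  5  6  7  8  9 10 11 12 13 14 15 16 17 18 19 20
G :  0  0  1  1  2  2  3  3  0  4  1  0  2  1  3  2  0  3  1  0  2
Stack A: G(20) = 2.
Stack B: G(9) = 4.
Combined Grundy value = 2 ⊕ 4 = 6.
A winning move leaves total XOR = 0, i.e. changes one component's Grundy value g to g ⊕ X where X is the current total.
Stack A: need g' = 2⊕6 = 4. Options: 20−2→G=1, 20−4→G=0, 20−6→G=3, 20−9→G=0. Hits: 0.
Stack B: need g' = 4⊕6 = 2. Options: 9−2→G=3, 9−4→G=2, 9−6→G=1, 9−9→G=0. Hits: 1.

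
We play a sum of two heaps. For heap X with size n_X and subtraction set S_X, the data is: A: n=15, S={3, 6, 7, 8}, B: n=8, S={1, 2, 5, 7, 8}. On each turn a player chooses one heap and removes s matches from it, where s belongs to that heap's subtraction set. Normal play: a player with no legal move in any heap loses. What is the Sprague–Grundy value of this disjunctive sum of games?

Heap A, S = {3, 6, 7, 8}:
G(0) = 0
G(1) = mex{} = 0
G(2) = mex{} = 0
G(3) = mex{0} = 1
G(4) = mex{0} = 1
G(5) = mex{0} = 1
G(6) = mex{1,0} = 2
G(7) = mex{1,0,0} = 2
G(8) = mex{1,0,0,0} = 2
G(9) = mex{2,1,0,0} = 3
G(10) = mex{2,1,1,0} = 3
G(11) = mex{2,1,1,1} = 0
G(12) = mex{3,2,1,1} = 0
G(13) = mex{3,2,2,1} = 0
G(14) = mex{0,2,2,2} = 1
G(15) = mex{0,3,2,2} = 1
G_A(15) = 1.
Heap B, S = {1, 2, 5, 7, 8}:
G(0) = 0
G(1) = mex{0} = 1
G(2) = mex{1,0} = 2
G(3) = mex{2,1} = 0
G(4) = mex{0,2} = 1
G(5) = mex{1,0,0} = 2
G(6) = mex{2,1,1} = 0
G(7) = mex{0,2,2,0} = 1
G(8) = mex{1,0,0,1,0} = 2
G_B(8) = 2.
Combined Grundy value = 1 ⊕ 2 = 3.

3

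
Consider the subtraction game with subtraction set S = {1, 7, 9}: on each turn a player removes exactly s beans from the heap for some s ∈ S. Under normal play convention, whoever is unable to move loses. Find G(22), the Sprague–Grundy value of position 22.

0

n :  0  1  2  3  4  5  6  7  8  9 10 11 12 13 14 15 16 17 18 19 20 21 22
G :  0  1  0  1  0  1  0  1  0  1  0  1  0  1  0  1  0  1  0  1  0  1  0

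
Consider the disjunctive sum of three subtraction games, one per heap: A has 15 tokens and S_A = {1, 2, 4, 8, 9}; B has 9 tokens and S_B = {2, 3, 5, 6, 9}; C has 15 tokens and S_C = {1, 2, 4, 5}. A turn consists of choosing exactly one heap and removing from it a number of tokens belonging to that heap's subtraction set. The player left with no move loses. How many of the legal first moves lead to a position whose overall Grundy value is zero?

1

Heap A, S = {1, 2, 4, 8, 9}:
n :  0  1  2  3  4  5  6  7  8  9 10 11 12 13 14 15
G :  0  1  2  0  1  2  0  1  2  3  4  5  3  0  1  2
G_A(15) = 2.
Heap B, S = {2, 3, 5, 6, 9}:
n : 0 1 2 3 4 5 6 7 8 9
G : 0 0 1 1 2 2 3 3 0 4
G_B(9) = 4.
Heap C, S = {1, 2, 4, 5}:
n :  0  1  2  3  4  5  6  7  8  9 10 11 12 13 14 15
G :  0  1  2  0  1  2  0  1  2  0  1  2  0  1  2  0
G_C(15) = 0.
Combined Grundy value = 2 ⊕ 4 ⊕ 0 = 6.
A winning move leaves total XOR = 0, i.e. changes one component's Grundy value g to g ⊕ X where X is the current total.
Heap A: need g' = 2⊕6 = 4. Options: 15−1→G=1, 15−2→G=0, 15−4→G=5, 15−8→G=1, 15−9→G=0. Hits: 0.
Heap B: need g' = 4⊕6 = 2. Options: 9−2→G=3, 9−3→G=3, 9−5→G=2, 9−6→G=1, 9−9→G=0. Hits: 1.
Heap C: need g' = 0⊕6 = 6. Options: 15−1→G=2, 15−2→G=1, 15−4→G=2, 15−5→G=1. Hits: 0.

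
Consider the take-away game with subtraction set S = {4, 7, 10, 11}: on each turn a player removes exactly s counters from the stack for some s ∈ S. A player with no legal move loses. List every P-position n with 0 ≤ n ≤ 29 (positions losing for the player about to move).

0, 1, 2, 3, 15, 16, 17, 18

n :  0  1  2  3  4  5  6  7  8  9 10 11 12 13 14 15 16 17 18 19 20 21 22 23 24 25 26 27 28 29
G :  0  0  0  0  1  1  1  1  2  2  2  2  3  3  3  0  0  0  0  1  1  1  1  2  2  2  2  3  3  3
P-positions are exactly the n with G(n) = 0.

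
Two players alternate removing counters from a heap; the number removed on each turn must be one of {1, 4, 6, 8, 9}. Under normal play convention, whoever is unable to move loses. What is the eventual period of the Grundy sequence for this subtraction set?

n :  0  1  2  3  4  5  6  7  8  9 10 11 12 13 14 15 16 17 18 19 20 21 22 23 24 25 26 27 28 29 30 31 32 33 34 35
G :  0  1  0  1  2  0  1  0  1  2  3  2  0  1  2  3  2  0  1  0  1  2  0  1  0  1  2  3  2  0  1  2  3  2  0  1
G(n+17) = G(n) holds for n = 0,…,8 (a full window of length max(S) = 9), so the sequence is purely periodic with period 17.

17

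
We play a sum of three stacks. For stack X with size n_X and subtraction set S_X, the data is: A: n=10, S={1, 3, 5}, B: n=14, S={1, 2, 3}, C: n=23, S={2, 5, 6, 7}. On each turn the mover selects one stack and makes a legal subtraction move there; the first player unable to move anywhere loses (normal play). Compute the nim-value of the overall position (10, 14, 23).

1

Stack A, S = {1, 3, 5}:
n :  0  1  2  3  4  5  6  7  8  9 10
G :  0  1  0  1  0  1  0  1  0  1  0
G_A(10) = 0.
Stack B, S = {1, 2, 3}:
n :  0  1  2  3  4  5  6  7  8  9 10 11 12 13 14
G :  0  1  2  3  0  1  2  3  0  1  2  3  0  1  2
G_B(14) = 2.
Stack C, S = {2, 5, 6, 7}:
G(0) = 0
G(1) = mex{} = 0
G(2) = mex{0} = 1
G(3) = mex{0} = 1
G(4) = mex{1} = 0
G(5) = mex{1,0} = 2
G(6) = mex{0,0,0} = 1
G(7) = mex{2,1,0,0} = 3
G(8) = mex{1,1,1,0} = 2
G(9) = mex{3,0,1,1} = 2
G(10) = mex{2,2,0,1} = 3
G(11) = mex{2,1,2,0} = 3
G(12) = mex{3,3,1,2} = 0
G(13) = mex{3,2,3,1} = 0
G(14) = mex{0,2,2,3} = 1
G(15) = mex{0,3,2,2} = 1
G(16) = mex{1,3,3,2} = 0
G(17) = mex{1,0,3,3} = 2
G(18) = mex{0,0,0,3} = 1
G(19) = mex{2,1,0,0} = 3
G(20) = mex{1,1,1,0} = 2
G(21) = mex{3,0,1,1} = 2
G(22) = mex{2,2,0,1} = 3
G(23) = mex{2,1,2,0} = 3
G_C(23) = 3.
Combined Grundy value = 0 ⊕ 2 ⊕ 3 = 1.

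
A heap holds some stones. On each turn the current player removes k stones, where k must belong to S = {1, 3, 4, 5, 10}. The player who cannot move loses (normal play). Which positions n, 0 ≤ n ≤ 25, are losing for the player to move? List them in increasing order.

G(0) = 0
G(1) = mex{0} = 1
G(2) = mex{1} = 0
G(3) = mex{0,0} = 1
G(4) = mex{1,1,0} = 2
G(5) = mex{2,0,1,0} = 3
G(6) = mex{3,1,0,1} = 2
G(7) = mex{2,2,1,0} = 3
G(8) = mex{3,3,2,1} = 0
G(9) = mex{0,2,3,2} = 1
G(10) = mex{1,3,2,3,0} = 4
G(11) = mex{4,0,3,2,1} = 5
G(12) = mex{5,1,0,3,0} = 2
G(13) = mex{2,4,1,0,1} = 3
G(14) = mex{3,5,4,1,2} = 0
G(15) = mex{0,2,5,4,3} = 1
G(16) = mex{1,3,2,5,2} = 0
G(17) = mex{0,0,3,2,3} = 1
G(18) = mex{1,1,0,3,0} = 2
G(19) = mex{2,0,1,0,1} = 3
G(20) = mex{3,1,0,1,4} = 2
G(21) = mex{2,2,1,0,5} = 3
G(22) = mex{3,3,2,1,2} = 0
G(23) = mex{0,2,3,2,3} = 1
G(24) = mex{1,3,2,3,0} = 4
G(25) = mex{4,0,3,2,1} = 5
P-positions are exactly the n with G(n) = 0.

0, 2, 8, 14, 16, 22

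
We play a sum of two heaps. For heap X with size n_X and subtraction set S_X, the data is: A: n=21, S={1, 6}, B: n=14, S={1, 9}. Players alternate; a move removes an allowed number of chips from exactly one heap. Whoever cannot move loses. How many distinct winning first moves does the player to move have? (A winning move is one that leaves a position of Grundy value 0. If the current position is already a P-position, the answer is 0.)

Heap A, S = {1, 6}:
G(0) = 0
G(1) = mex{0} = 1
G(2) = mex{1} = 0
G(3) = mex{0} = 1
G(4) = mex{1} = 0
G(5) = mex{0} = 1
G(6) = mex{1,0} = 2
G(7) = mex{2,1} = 0
G(8) = mex{0,0} = 1
G(9) = mex{1,1} = 0
G(10) = mex{0,0} = 1
G(11) = mex{1,1} = 0
G(12) = mex{0,2} = 1
G(13) = mex{1,0} = 2
G(14) = mex{2,1} = 0
G(15) = mex{0,0} = 1
G(16) = mex{1,1} = 0
G(17) = mex{0,0} = 1
G(18) = mex{1,1} = 0
G(19) = mex{0,2} = 1
G(20) = mex{1,0} = 2
G(21) = mex{2,1} = 0
G_A(21) = 0.
Heap B, S = {1, 9}:
n :  0  1  2  3  4  5  6  7  8  9 10 11 12 13 14
G :  0  1  0  1  0  1  0  1  0  1  0  1  0  1  0
G_B(14) = 0.
Combined Grundy value = 0 ⊕ 0 = 0.
A winning move leaves total XOR = 0, i.e. changes one component's Grundy value g to g ⊕ X where X is the current total.
Heap A: target g' = 0⊕0 = 0, but every legal move changes the Grundy value (mex property), so 0 moves.
Heap B: target g' = 0⊕0 = 0, but every legal move changes the Grundy value (mex property), so 0 moves.

0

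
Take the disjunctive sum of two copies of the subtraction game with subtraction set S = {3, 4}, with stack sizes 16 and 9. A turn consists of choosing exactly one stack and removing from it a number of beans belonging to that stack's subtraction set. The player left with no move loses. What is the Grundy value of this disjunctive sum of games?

0

All stacks use S = {3, 4}:
n :  0  1  2  3  4  5  6  7  8  9 10 11 12 13 14 15 16
G :  0  0  0  1  1  1  2  0  0  0  1  1  1  2  0  0  0
Stack A: G(16) = 0.
Stack B: G(9) = 0.
Combined Grundy value = 0 ⊕ 0 = 0.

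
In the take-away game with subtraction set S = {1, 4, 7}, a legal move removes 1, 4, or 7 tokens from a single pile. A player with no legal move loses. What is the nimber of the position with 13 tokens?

0

G(0) = 0
G(1) = mex{0} = 1
G(2) = mex{1} = 0
G(3) = mex{0} = 1
G(4) = mex{1,0} = 2
G(5) = mex{2,1} = 0
G(6) = mex{0,0} = 1
G(7) = mex{1,1,0} = 2
G(8) = mex{2,2,1} = 0
G(9) = mex{0,0,0} = 1
G(10) = mex{1,1,1} = 0
G(11) = mex{0,2,2} = 1
G(12) = mex{1,0,0} = 2
G(13) = mex{2,1,1} = 0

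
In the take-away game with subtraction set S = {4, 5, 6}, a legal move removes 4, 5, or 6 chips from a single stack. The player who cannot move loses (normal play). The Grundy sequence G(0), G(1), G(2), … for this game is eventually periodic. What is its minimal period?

10

G(0) = 0
G(1) = mex{} = 0
G(2) = mex{} = 0
G(3) = mex{} = 0
G(4) = mex{0} = 1
G(5) = mex{0,0} = 1
G(6) = mex{0,0,0} = 1
G(7) = mex{0,0,0} = 1
G(8) = mex{1,0,0} = 2
G(9) = mex{1,1,0} = 2
G(10) = mex{1,1,1} = 0
G(11) = mex{1,1,1} = 0
G(12) = mex{2,1,1} = 0
G(13) = mex{2,2,1} = 0
G(14) = mex{0,2,2} = 1
G(15) = mex{0,0,2} = 1
G(16) = mex{0,0,0} = 1
G(17) = mex{0,0,0} = 1
G(18) = mex{1,0,0} = 2
G(19) = mex{1,1,0} = 2
G(20) = mex{1,1,1} = 0
G(21) = mex{1,1,1} = 0
G(n+10) = G(n) holds for n = 0,…,5 (a full window of length max(S) = 6), so the sequence is purely periodic with period 10.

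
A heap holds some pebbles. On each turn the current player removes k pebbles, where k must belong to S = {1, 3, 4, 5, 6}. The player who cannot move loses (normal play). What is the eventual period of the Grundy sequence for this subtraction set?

n :  0  1  2  3  4  5  6  7  8  9 10 11 12 13 14 15 16 17 18 19
G :  0  1  0  1  2  3  2  3  4  0  1  0  1  2  3  2  3  4  0  1
G(n+9) = G(n) holds for n = 0,…,5 (a full window of length max(S) = 6), so the sequence is purely periodic with period 9.

9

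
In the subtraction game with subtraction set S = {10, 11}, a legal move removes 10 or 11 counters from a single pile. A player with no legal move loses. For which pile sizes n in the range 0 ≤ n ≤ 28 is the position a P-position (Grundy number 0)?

G(0) = 0
G(1) = mex{} = 0
G(2) = mex{} = 0
G(3) = mex{} = 0
G(4) = mex{} = 0
G(5) = mex{} = 0
G(6) = mex{} = 0
G(7) = mex{} = 0
G(8) = mex{} = 0
G(9) = mex{} = 0
G(10) = mex{0} = 1
G(11) = mex{0,0} = 1
G(12) = mex{0,0} = 1
G(13) = mex{0,0} = 1
G(14) = mex{0,0} = 1
G(15) = mex{0,0} = 1
G(16) = mex{0,0} = 1
G(17) = mex{0,0} = 1
G(18) = mex{0,0} = 1
G(19) = mex{0,0} = 1
G(20) = mex{1,0} = 2
G(21) = mex{1,1} = 0
G(22) = mex{1,1} = 0
G(23) = mex{1,1} = 0
G(24) = mex{1,1} = 0
G(25) = mex{1,1} = 0
G(26) = mex{1,1} = 0
G(27) = mex{1,1} = 0
G(28) = mex{1,1} = 0
P-positions are exactly the n with G(n) = 0.

0, 1, 2, 3, 4, 5, 6, 7, 8, 9, 21, 22, 23, 24, 25, 26, 27, 28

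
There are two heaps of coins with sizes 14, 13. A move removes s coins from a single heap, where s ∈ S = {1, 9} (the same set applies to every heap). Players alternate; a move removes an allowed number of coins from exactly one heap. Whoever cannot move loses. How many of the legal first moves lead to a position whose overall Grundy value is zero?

All heaps use S = {1, 9}:
G(0) = 0
G(1) = mex{0} = 1
G(2) = mex{1} = 0
G(3) = mex{0} = 1
G(4) = mex{1} = 0
G(5) = mex{0} = 1
G(6) = mex{1} = 0
G(7) = mex{0} = 1
G(8) = mex{1} = 0
G(9) = mex{0,0} = 1
G(10) = mex{1,1} = 0
G(11) = mex{0,0} = 1
G(12) = mex{1,1} = 0
G(13) = mex{0,0} = 1
G(14) = mex{1,1} = 0
Heap A: G(14) = 0.
Heap B: G(13) = 1.
Combined Grundy value = 0 ⊕ 1 = 1.
A winning move leaves total XOR = 0, i.e. changes one component's Grundy value g to g ⊕ X where X is the current total.
Heap A: need g' = 0⊕1 = 1. Options: 14−1→G=1, 14−9→G=1. Hits: 2.
Heap B: need g' = 1⊕1 = 0. Options: 13−1→G=0, 13−9→G=0. Hits: 2.

4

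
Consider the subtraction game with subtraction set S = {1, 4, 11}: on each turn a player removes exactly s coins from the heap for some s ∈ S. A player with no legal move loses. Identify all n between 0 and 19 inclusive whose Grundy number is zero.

n :  0  1  2  3  4  5  6  7  8  9 10 11 12 13 14 15 16 17 18 19
G :  0  1  0  1  2  0  1  0  1  2  0  1  0  1  2  0  1  0  1  2
P-positions are exactly the n with G(n) = 0.

0, 2, 5, 7, 10, 12, 15, 17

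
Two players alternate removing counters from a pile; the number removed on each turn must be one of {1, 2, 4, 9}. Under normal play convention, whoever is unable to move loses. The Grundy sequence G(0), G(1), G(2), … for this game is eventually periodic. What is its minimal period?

n :  0  1  2  3  4  5  6  7  8  9 10 11 12 13 14 15 16 17 18 19 20 21 22 23
G :  0  1  2  0  1  2  0  1  2  3  4  0  1  2  0  1  2  0  1  2  3  4  0  1
G(n+11) = G(n) holds for n = 0,…,8 (a full window of length max(S) = 9), so the sequence is purely periodic with period 11.

11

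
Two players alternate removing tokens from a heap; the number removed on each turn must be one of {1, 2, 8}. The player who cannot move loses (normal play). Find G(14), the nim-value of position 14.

G(0) = 0
G(1) = mex{0} = 1
G(2) = mex{1,0} = 2
G(3) = mex{2,1} = 0
G(4) = mex{0,2} = 1
G(5) = mex{1,0} = 2
G(6) = mex{2,1} = 0
G(7) = mex{0,2} = 1
G(8) = mex{1,0,0} = 2
G(9) = mex{2,1,1} = 0
G(10) = mex{0,2,2} = 1
G(11) = mex{1,0,0} = 2
G(12) = mex{2,1,1} = 0
G(13) = mex{0,2,2} = 1
G(14) = mex{1,0,0} = 2

2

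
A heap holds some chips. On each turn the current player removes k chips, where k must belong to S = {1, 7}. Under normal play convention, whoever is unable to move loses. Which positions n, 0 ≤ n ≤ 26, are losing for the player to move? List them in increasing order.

0, 2, 4, 6, 8, 10, 12, 14, 16, 18, 20, 22, 24, 26

n :  0  1  2  3  4  5  6  7  8  9 10 11 12 13 14 15 16 17 18 19 20 21 22 23 24 25 26
G :  0  1  0  1  0  1  0  1  0  1  0  1  0  1  0  1  0  1  0  1  0  1  0  1  0  1  0
P-positions are exactly the n with G(n) = 0.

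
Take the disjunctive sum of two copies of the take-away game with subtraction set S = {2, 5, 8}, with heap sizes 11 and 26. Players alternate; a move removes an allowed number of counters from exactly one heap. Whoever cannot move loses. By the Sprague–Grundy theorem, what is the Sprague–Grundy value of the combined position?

All heaps use S = {2, 5, 8}:
G(0) = 0
G(1) = mex{} = 0
G(2) = mex{0} = 1
G(3) = mex{0} = 1
G(4) = mex{1} = 0
G(5) = mex{1,0} = 2
G(6) = mex{0,0} = 1
G(7) = mex{2,1} = 0
G(8) = mex{1,1,0} = 2
G(9) = mex{0,0,0} = 1
G(10) = mex{2,2,1} = 0
G(11) = mex{1,1,1} = 0
G(12) = mex{0,0,0} = 1
G(13) = mex{0,2,2} = 1
G(14) = mex{1,1,1} = 0
G(15) = mex{1,0,0} = 2
G(16) = mex{0,0,2} = 1
G(17) = mex{2,1,1} = 0
G(18) = mex{1,1,0} = 2
G(19) = mex{0,0,0} = 1
G(20) = mex{2,2,1} = 0
G(21) = mex{1,1,1} = 0
G(22) = mex{0,0,0} = 1
G(23) = mex{0,2,2} = 1
G(24) = mex{1,1,1} = 0
G(25) = mex{1,0,0} = 2
G(26) = mex{0,0,2} = 1
Heap A: G(11) = 0.
Heap B: G(26) = 1.
Combined Grundy value = 0 ⊕ 1 = 1.

1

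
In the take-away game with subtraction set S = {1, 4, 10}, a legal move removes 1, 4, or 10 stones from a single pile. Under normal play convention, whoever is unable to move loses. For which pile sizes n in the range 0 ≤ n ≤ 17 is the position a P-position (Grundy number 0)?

n :  0  1  2  3  4  5  6  7  8  9 10 11 12 13 14 15 16 17
G :  0  1  0  1  2  0  1  0  1  2  3  2  3  0  1  3  0  1
P-positions are exactly the n with G(n) = 0.

0, 2, 5, 7, 13, 16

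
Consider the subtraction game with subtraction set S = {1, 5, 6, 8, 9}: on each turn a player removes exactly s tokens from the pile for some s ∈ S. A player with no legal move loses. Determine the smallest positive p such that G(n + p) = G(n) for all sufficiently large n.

14

G(0) = 0
G(1) = mex{0} = 1
G(2) = mex{1} = 0
G(3) = mex{0} = 1
G(4) = mex{1} = 0
G(5) = mex{0,0} = 1
G(6) = mex{1,1,0} = 2
G(7) = mex{2,0,1} = 3
G(8) = mex{3,1,0,0} = 2
G(9) = mex{2,0,1,1,0} = 3
G(10) = mex{3,1,0,0,1} = 2
G(11) = mex{2,2,1,1,0} = 3
G(12) = mex{3,3,2,0,1} = 4
G(13) = mex{4,2,3,1,0} = 5
G(14) = mex{5,3,2,2,1} = 0
G(15) = mex{0,2,3,3,2} = 1
G(16) = mex{1,3,2,2,3} = 0
G(17) = mex{0,4,3,3,2} = 1
G(18) = mex{1,5,4,2,3} = 0
G(19) = mex{0,0,5,3,2} = 1
G(20) = mex{1,1,0,4,3} = 2
G(21) = mex{2,0,1,5,4} = 3
G(22) = mex{3,1,0,0,5} = 2
G(23) = mex{2,0,1,1,0} = 3
G(24) = mex{3,1,0,0,1} = 2
G(25) = mex{2,2,1,1,0} = 3
G(26) = mex{3,3,2,0,1} = 4
G(27) = mex{4,2,3,1,0} = 5
G(28) = mex{5,3,2,2,1} = 0
G(29) = mex{0,2,3,3,2} = 1
G(n+14) = G(n) holds for n = 0,…,8 (a full window of length max(S) = 9), so the sequence is purely periodic with period 14.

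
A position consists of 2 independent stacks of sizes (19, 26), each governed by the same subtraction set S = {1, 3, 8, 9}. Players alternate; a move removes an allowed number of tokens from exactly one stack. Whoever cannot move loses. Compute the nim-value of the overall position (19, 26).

All stacks use S = {1, 3, 8, 9}:
G(0) = 0
G(1) = mex{0} = 1
G(2) = mex{1} = 0
G(3) = mex{0,0} = 1
G(4) = mex{1,1} = 0
G(5) = mex{0,0} = 1
G(6) = mex{1,1} = 0
G(7) = mex{0,0} = 1
G(8) = mex{1,1,0} = 2
G(9) = mex{2,0,1,0} = 3
G(10) = mex{3,1,0,1} = 2
G(11) = mex{2,2,1,0} = 3
G(12) = mex{3,3,0,1} = 2
G(13) = mex{2,2,1,0} = 3
G(14) = mex{3,3,0,1} = 2
G(15) = mex{2,2,1,0} = 3
G(16) = mex{3,3,2,1} = 0
G(17) = mex{0,2,3,2} = 1
G(18) = mex{1,3,2,3} = 0
G(19) = mex{0,0,3,2} = 1
G(20) = mex{1,1,2,3} = 0
G(21) = mex{0,0,3,2} = 1
G(22) = mex{1,1,2,3} = 0
G(23) = mex{0,0,3,2} = 1
G(24) = mex{1,1,0,3} = 2
G(25) = mex{2,0,1,0} = 3
G(26) = mex{3,1,0,1} = 2
Stack A: G(19) = 1.
Stack B: G(26) = 2.
Combined Grundy value = 1 ⊕ 2 = 3.

3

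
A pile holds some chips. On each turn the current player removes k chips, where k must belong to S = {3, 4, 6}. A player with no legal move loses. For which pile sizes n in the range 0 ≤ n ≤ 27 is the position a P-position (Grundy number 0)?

0, 1, 2, 9, 10, 11, 18, 19, 20, 27

G(0) = 0
G(1) = mex{} = 0
G(2) = mex{} = 0
G(3) = mex{0} = 1
G(4) = mex{0,0} = 1
G(5) = mex{0,0} = 1
G(6) = mex{1,0,0} = 2
G(7) = mex{1,1,0} = 2
G(8) = mex{1,1,0} = 2
G(9) = mex{2,1,1} = 0
G(10) = mex{2,2,1} = 0
G(11) = mex{2,2,1} = 0
G(12) = mex{0,2,2} = 1
G(13) = mex{0,0,2} = 1
G(14) = mex{0,0,2} = 1
G(15) = mex{1,0,0} = 2
G(16) = mex{1,1,0} = 2
G(17) = mex{1,1,0} = 2
G(18) = mex{2,1,1} = 0
G(19) = mex{2,2,1} = 0
G(20) = mex{2,2,1} = 0
G(21) = mex{0,2,2} = 1
G(22) = mex{0,0,2} = 1
G(23) = mex{0,0,2} = 1
G(24) = mex{1,0,0} = 2
G(25) = mex{1,1,0} = 2
G(26) = mex{1,1,0} = 2
G(27) = mex{2,1,1} = 0
P-positions are exactly the n with G(n) = 0.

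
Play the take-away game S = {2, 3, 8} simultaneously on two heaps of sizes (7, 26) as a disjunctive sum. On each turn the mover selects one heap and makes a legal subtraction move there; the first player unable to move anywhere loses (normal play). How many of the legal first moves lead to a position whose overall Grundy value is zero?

All heaps use S = {2, 3, 8}:
G(0) = 0
G(1) = mex{} = 0
G(2) = mex{0} = 1
G(3) = mex{0,0} = 1
G(4) = mex{1,0} = 2
G(5) = mex{1,1} = 0
G(6) = mex{2,1} = 0
G(7) = mex{0,2} = 1
G(8) = mex{0,0,0} = 1
G(9) = mex{1,0,0} = 2
G(10) = mex{1,1,1} = 0
G(11) = mex{2,1,1} = 0
G(12) = mex{0,2,2} = 1
G(13) = mex{0,0,0} = 1
G(14) = mex{1,0,0} = 2
G(15) = mex{1,1,1} = 0
G(16) = mex{2,1,1} = 0
G(17) = mex{0,2,2} = 1
G(18) = mex{0,0,0} = 1
G(19) = mex{1,0,0} = 2
G(20) = mex{1,1,1} = 0
G(21) = mex{2,1,1} = 0
G(22) = mex{0,2,2} = 1
G(23) = mex{0,0,0} = 1
G(24) = mex{1,0,0} = 2
G(25) = mex{1,1,1} = 0
G(26) = mex{2,1,1} = 0
Heap A: G(7) = 1.
Heap B: G(26) = 0.
Combined Grundy value = 1 ⊕ 0 = 1.
A winning move leaves total XOR = 0, i.e. changes one component's Grundy value g to g ⊕ X where X is the current total.
Heap A: need g' = 1⊕1 = 0. Options: 7−2→G=0, 7−3→G=2. Hits: 1.
Heap B: need g' = 0⊕1 = 1. Options: 26−2→G=2, 26−3→G=1, 26−8→G=1. Hits: 2.

3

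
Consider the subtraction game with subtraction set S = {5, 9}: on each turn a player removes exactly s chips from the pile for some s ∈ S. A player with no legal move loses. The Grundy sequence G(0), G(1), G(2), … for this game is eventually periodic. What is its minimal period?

G(0) = 0
G(1) = mex{} = 0
G(2) = mex{} = 0
G(3) = mex{} = 0
G(4) = mex{} = 0
G(5) = mex{0} = 1
G(6) = mex{0} = 1
G(7) = mex{0} = 1
G(8) = mex{0} = 1
G(9) = mex{0,0} = 1
G(10) = mex{1,0} = 2
G(11) = mex{1,0} = 2
G(12) = mex{1,0} = 2
G(13) = mex{1,0} = 2
G(14) = mex{1,1} = 0
G(15) = mex{2,1} = 0
G(16) = mex{2,1} = 0
G(17) = mex{2,1} = 0
G(18) = mex{2,1} = 0
G(19) = mex{0,2} = 1
G(20) = mex{0,2} = 1
G(21) = mex{0,2} = 1
G(22) = mex{0,2} = 1
G(23) = mex{0,0} = 1
G(24) = mex{1,0} = 2
G(25) = mex{1,0} = 2
G(26) = mex{1,0} = 2
G(27) = mex{1,0} = 2
G(28) = mex{1,1} = 0
G(29) = mex{2,1} = 0
G(n+14) = G(n) holds for n = 0,…,8 (a full window of length max(S) = 9), so the sequence is purely periodic with period 14.

14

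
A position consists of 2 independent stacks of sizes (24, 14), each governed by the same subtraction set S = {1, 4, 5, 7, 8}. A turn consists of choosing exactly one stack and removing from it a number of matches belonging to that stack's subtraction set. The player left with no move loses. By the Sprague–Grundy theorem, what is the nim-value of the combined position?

1

All stacks use S = {1, 4, 5, 7, 8}:
G(0) = 0
G(1) = mex{0} = 1
G(2) = mex{1} = 0
G(3) = mex{0} = 1
G(4) = mex{1,0} = 2
G(5) = mex{2,1,0} = 3
G(6) = mex{3,0,1} = 2
G(7) = mex{2,1,0,0} = 3
G(8) = mex{3,2,1,1,0} = 4
G(9) = mex{4,3,2,0,1} = 5
G(10) = mex{5,2,3,1,0} = 4
G(11) = mex{4,3,2,2,1} = 0
G(12) = mex{0,4,3,3,2} = 1
G(13) = mex{1,5,4,2,3} = 0
G(14) = mex{0,4,5,3,2} = 1
G(15) = mex{1,0,4,4,3} = 2
G(16) = mex{2,1,0,5,4} = 3
G(17) = mex{3,0,1,4,5} = 2
G(18) = mex{2,1,0,0,4} = 3
G(19) = mex{3,2,1,1,0} = 4
G(20) = mex{4,3,2,0,1} = 5
G(21) = mex{5,2,3,1,0} = 4
G(22) = mex{4,3,2,2,1} = 0
G(23) = mex{0,4,3,3,2} = 1
G(24) = mex{1,5,4,2,3} = 0
Stack A: G(24) = 0.
Stack B: G(14) = 1.
Combined Grundy value = 0 ⊕ 1 = 1.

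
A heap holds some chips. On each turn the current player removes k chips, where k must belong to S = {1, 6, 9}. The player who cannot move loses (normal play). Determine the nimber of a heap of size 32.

G(0) = 0
G(1) = mex{0} = 1
G(2) = mex{1} = 0
G(3) = mex{0} = 1
G(4) = mex{1} = 0
G(5) = mex{0} = 1
G(6) = mex{1,0} = 2
G(7) = mex{2,1} = 0
G(8) = mex{0,0} = 1
G(9) = mex{1,1,0} = 2
G(10) = mex{2,0,1} = 3
G(11) = mex{3,1,0} = 2
G(12) = mex{2,2,1} = 0
G(13) = mex{0,0,0} = 1
G(14) = mex{1,1,1} = 0
G(15) = mex{0,2,2} = 1
G(16) = mex{1,3,0} = 2
G(17) = mex{2,2,1} = 0
G(18) = mex{0,0,2} = 1
G(19) = mex{1,1,3} = 0
G(20) = mex{0,0,2} = 1
G(21) = mex{1,1,0} = 2
G(22) = mex{2,2,1} = 0
G(23) = mex{0,0,0} = 1
G(24) = mex{1,1,1} = 0
G(25) = mex{0,0,2} = 1
G(26) = mex{1,1,0} = 2
G(27) = mex{2,2,1} = 0
G(28) = mex{0,0,0} = 1
G(29) = mex{1,1,1} = 0
G(30) = mex{0,0,2} = 1
G(31) = mex{1,1,0} = 2
G(32) = mex{2,2,1} = 0

0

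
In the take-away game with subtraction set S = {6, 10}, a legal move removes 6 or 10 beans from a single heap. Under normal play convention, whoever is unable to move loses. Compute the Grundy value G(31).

2

n :  0  1  2  3  4  5  6  7  8  9 10 11 12 13 14 15 16 17 18 19 20 21 22 23 24 25 26 27 28 29 30 31
G :  0  0  0  0  0  0  1  1  1  1  1  1  2  2  2  2  0  0  0  0  0  0  1  1  1  1  1  1  2  2  2  2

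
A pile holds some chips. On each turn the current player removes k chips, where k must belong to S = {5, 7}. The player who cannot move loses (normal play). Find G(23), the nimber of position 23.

2

G(0) = 0
G(1) = mex{} = 0
G(2) = mex{} = 0
G(3) = mex{} = 0
G(4) = mex{} = 0
G(5) = mex{0} = 1
G(6) = mex{0} = 1
G(7) = mex{0,0} = 1
G(8) = mex{0,0} = 1
G(9) = mex{0,0} = 1
G(10) = mex{1,0} = 2
G(11) = mex{1,0} = 2
G(12) = mex{1,1} = 0
G(13) = mex{1,1} = 0
G(14) = mex{1,1} = 0
G(15) = mex{2,1} = 0
G(16) = mex{2,1} = 0
G(17) = mex{0,2} = 1
G(18) = mex{0,2} = 1
G(19) = mex{0,0} = 1
G(20) = mex{0,0} = 1
G(21) = mex{0,0} = 1
G(22) = mex{1,0} = 2
G(23) = mex{1,0} = 2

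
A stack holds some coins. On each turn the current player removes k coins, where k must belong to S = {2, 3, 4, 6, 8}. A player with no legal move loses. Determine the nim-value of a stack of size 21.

0

n :  0  1  2  3  4  5  6  7  8  9 10 11 12 13 14 15 16 17 18 19 20 21
G :  0  0  1  1  2  2  3  3  4  4  0  0  1  1  2  2  3  3  4  4  0  0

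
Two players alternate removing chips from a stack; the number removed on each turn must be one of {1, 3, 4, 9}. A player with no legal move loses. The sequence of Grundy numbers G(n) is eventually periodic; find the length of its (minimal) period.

G(0) = 0
G(1) = mex{0} = 1
G(2) = mex{1} = 0
G(3) = mex{0,0} = 1
G(4) = mex{1,1,0} = 2
G(5) = mex{2,0,1} = 3
G(6) = mex{3,1,0} = 2
G(7) = mex{2,2,1} = 0
G(8) = mex{0,3,2} = 1
G(9) = mex{1,2,3,0} = 4
G(10) = mex{4,0,2,1} = 3
G(11) = mex{3,1,0,0} = 2
G(12) = mex{2,4,1,1} = 0
G(13) = mex{0,3,4,2} = 1
G(14) = mex{1,2,3,3} = 0
G(15) = mex{0,0,2,2} = 1
G(16) = mex{1,1,0,0} = 2
G(17) = mex{2,0,1,1} = 3
G(18) = mex{3,1,0,4} = 2
G(19) = mex{2,2,1,3} = 0
G(20) = mex{0,3,2,2} = 1
G(21) = mex{1,2,3,0} = 4
G(22) = mex{4,0,2,1} = 3
G(23) = mex{3,1,0,0} = 2
G(24) = mex{2,4,1,1} = 0
G(25) = mex{0,3,4,2} = 1
G(n+12) = G(n) holds for n = 0,…,8 (a full window of length max(S) = 9), so the sequence is purely periodic with period 12.

12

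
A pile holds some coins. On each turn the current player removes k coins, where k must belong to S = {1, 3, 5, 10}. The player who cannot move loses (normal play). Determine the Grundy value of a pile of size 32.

G(0) = 0
G(1) = mex{0} = 1
G(2) = mex{1} = 0
G(3) = mex{0,0} = 1
G(4) = mex{1,1} = 0
G(5) = mex{0,0,0} = 1
G(6) = mex{1,1,1} = 0
G(7) = mex{0,0,0} = 1
G(8) = mex{1,1,1} = 0
G(9) = mex{0,0,0} = 1
G(10) = mex{1,1,1,0} = 2
G(11) = mex{2,0,0,1} = 3
G(12) = mex{3,1,1,0} = 2
G(13) = mex{2,2,0,1} = 3
G(14) = mex{3,3,1,0} = 2
G(15) = mex{2,2,2,1} = 0
G(16) = mex{0,3,3,0} = 1
G(17) = mex{1,2,2,1} = 0
G(18) = mex{0,0,3,0} = 1
G(19) = mex{1,1,2,1} = 0
G(20) = mex{0,0,0,2} = 1
G(21) = mex{1,1,1,3} = 0
G(22) = mex{0,0,0,2} = 1
G(23) = mex{1,1,1,3} = 0
G(24) = mex{0,0,0,2} = 1
G(25) = mex{1,1,1,0} = 2
G(26) = mex{2,0,0,1} = 3
G(27) = mex{3,1,1,0} = 2
G(28) = mex{2,2,0,1} = 3
G(29) = mex{3,3,1,0} = 2
G(30) = mex{2,2,2,1} = 0
G(31) = mex{0,3,3,0} = 1
G(32) = mex{1,2,2,1} = 0

0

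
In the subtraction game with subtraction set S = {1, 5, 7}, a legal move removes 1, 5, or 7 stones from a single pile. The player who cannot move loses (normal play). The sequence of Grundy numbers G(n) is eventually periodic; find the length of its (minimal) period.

n :  0  1  2  3  4  5  6  7  8  9 10 11 12 13 14
G :  0  1  0  1  0  1  0  1  0  1  0  1  0  1  0
G(n+2) = G(n) holds for n = 0,…,6 (a full window of length max(S) = 7), so the sequence is purely periodic with period 2.

2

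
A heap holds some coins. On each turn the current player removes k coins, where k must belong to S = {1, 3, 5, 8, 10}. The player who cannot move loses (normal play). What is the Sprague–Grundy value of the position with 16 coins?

1

G(0) = 0
G(1) = mex{0} = 1
G(2) = mex{1} = 0
G(3) = mex{0,0} = 1
G(4) = mex{1,1} = 0
G(5) = mex{0,0,0} = 1
G(6) = mex{1,1,1} = 0
G(7) = mex{0,0,0} = 1
G(8) = mex{1,1,1,0} = 2
G(9) = mex{2,0,0,1} = 3
G(10) = mex{3,1,1,0,0} = 2
G(11) = mex{2,2,0,1,1} = 3
G(12) = mex{3,3,1,0,0} = 2
G(13) = mex{2,2,2,1,1} = 0
G(14) = mex{0,3,3,0,0} = 1
G(15) = mex{1,2,2,1,1} = 0
G(16) = mex{0,0,3,2,0} = 1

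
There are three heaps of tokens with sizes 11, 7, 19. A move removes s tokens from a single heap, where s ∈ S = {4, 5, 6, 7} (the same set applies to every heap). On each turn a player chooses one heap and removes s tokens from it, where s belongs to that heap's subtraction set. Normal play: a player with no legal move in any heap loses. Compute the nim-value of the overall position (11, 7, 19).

3

All heaps use S = {4, 5, 6, 7}:
G(0) = 0
G(1) = mex{} = 0
G(2) = mex{} = 0
G(3) = mex{} = 0
G(4) = mex{0} = 1
G(5) = mex{0,0} = 1
G(6) = mex{0,0,0} = 1
G(7) = mex{0,0,0,0} = 1
G(8) = mex{1,0,0,0} = 2
G(9) = mex{1,1,0,0} = 2
G(10) = mex{1,1,1,0} = 2
G(11) = mex{1,1,1,1} = 0
G(12) = mex{2,1,1,1} = 0
G(13) = mex{2,2,1,1} = 0
G(14) = mex{2,2,2,1} = 0
G(15) = mex{0,2,2,2} = 1
G(16) = mex{0,0,2,2} = 1
G(17) = mex{0,0,0,2} = 1
G(18) = mex{0,0,0,0} = 1
G(19) = mex{1,0,0,0} = 2
Heap A: G(11) = 0.
Heap B: G(7) = 1.
Heap C: G(19) = 2.
Combined Grundy value = 0 ⊕ 1 ⊕ 2 = 3.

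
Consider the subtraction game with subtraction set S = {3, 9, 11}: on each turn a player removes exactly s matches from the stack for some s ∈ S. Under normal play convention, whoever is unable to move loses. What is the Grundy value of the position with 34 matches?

0

n :  0  1  2  3  4  5  6  7  8  9 10 11 12 13 14 15 16 17 18 19 20 21 22 23 24 25 26 27 28 29 30 31 32 33 34
G :  0  0  0  1  1  1  0  0  0  1  1  1  2  2  0  3  3  1  2  2  0  0  0  1  1  1  0  0  0  1  1  1  2  2  0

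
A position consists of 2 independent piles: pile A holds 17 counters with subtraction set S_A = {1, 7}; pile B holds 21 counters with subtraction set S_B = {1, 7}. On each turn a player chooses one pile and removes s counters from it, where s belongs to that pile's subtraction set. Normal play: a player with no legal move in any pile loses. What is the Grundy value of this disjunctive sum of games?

Pile A, S = {1, 7}:
n :  0  1  2  3  4  5  6  7  8  9 10 11 12 13 14 15 16 17
G :  0  1  0  1  0  1  0  1  0  1  0  1  0  1  0  1  0  1
G_A(17) = 1.
Pile B, S = {1, 7}:
G(0) = 0
G(1) = mex{0} = 1
G(2) = mex{1} = 0
G(3) = mex{0} = 1
G(4) = mex{1} = 0
G(5) = mex{0} = 1
G(6) = mex{1} = 0
G(7) = mex{0,0} = 1
G(8) = mex{1,1} = 0
G(9) = mex{0,0} = 1
G(10) = mex{1,1} = 0
G(11) = mex{0,0} = 1
G(12) = mex{1,1} = 0
G(13) = mex{0,0} = 1
G(14) = mex{1,1} = 0
G(15) = mex{0,0} = 1
G(16) = mex{1,1} = 0
G(17) = mex{0,0} = 1
G(18) = mex{1,1} = 0
G(19) = mex{0,0} = 1
G(20) = mex{1,1} = 0
G(21) = mex{0,0} = 1
G_B(21) = 1.
Combined Grundy value = 1 ⊕ 1 = 0.

0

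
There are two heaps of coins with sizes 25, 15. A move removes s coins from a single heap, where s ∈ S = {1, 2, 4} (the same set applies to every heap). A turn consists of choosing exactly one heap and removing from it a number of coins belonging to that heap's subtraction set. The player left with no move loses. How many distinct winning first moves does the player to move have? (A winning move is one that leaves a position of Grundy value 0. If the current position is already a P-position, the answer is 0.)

All heaps use S = {1, 2, 4}:
G(0) = 0
G(1) = mex{0} = 1
G(2) = mex{1,0} = 2
G(3) = mex{2,1} = 0
G(4) = mex{0,2,0} = 1
G(5) = mex{1,0,1} = 2
G(6) = mex{2,1,2} = 0
G(7) = mex{0,2,0} = 1
G(8) = mex{1,0,1} = 2
G(9) = mex{2,1,2} = 0
G(10) = mex{0,2,0} = 1
G(11) = mex{1,0,1} = 2
G(12) = mex{2,1,2} = 0
G(13) = mex{0,2,0} = 1
G(14) = mex{1,0,1} = 2
G(15) = mex{2,1,2} = 0
G(16) = mex{0,2,0} = 1
G(17) = mex{1,0,1} = 2
G(18) = mex{2,1,2} = 0
G(19) = mex{0,2,0} = 1
G(20) = mex{1,0,1} = 2
G(21) = mex{2,1,2} = 0
G(22) = mex{0,2,0} = 1
G(23) = mex{1,0,1} = 2
G(24) = mex{2,1,2} = 0
G(25) = mex{0,2,0} = 1
Heap A: G(25) = 1.
Heap B: G(15) = 0.
Combined Grundy value = 1 ⊕ 0 = 1.
A winning move leaves total XOR = 0, i.e. changes one component's Grundy value g to g ⊕ X where X is the current total.
Heap A: need g' = 1⊕1 = 0. Options: 25−1→G=0, 25−2→G=2, 25−4→G=0. Hits: 2.
Heap B: need g' = 0⊕1 = 1. Options: 15−1→G=2, 15−2→G=1, 15−4→G=2. Hits: 1.

3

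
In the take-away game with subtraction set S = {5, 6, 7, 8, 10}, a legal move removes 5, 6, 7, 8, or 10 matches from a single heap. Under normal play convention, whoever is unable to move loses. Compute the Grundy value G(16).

0

G(0) = 0
G(1) = mex{} = 0
G(2) = mex{} = 0
G(3) = mex{} = 0
G(4) = mex{} = 0
G(5) = mex{0} = 1
G(6) = mex{0,0} = 1
G(7) = mex{0,0,0} = 1
G(8) = mex{0,0,0,0} = 1
G(9) = mex{0,0,0,0} = 1
G(10) = mex{1,0,0,0,0} = 2
G(11) = mex{1,1,0,0,0} = 2
G(12) = mex{1,1,1,0,0} = 2
G(13) = mex{1,1,1,1,0} = 2
G(14) = mex{1,1,1,1,0} = 2
G(15) = mex{2,1,1,1,1} = 0
G(16) = mex{2,2,1,1,1} = 0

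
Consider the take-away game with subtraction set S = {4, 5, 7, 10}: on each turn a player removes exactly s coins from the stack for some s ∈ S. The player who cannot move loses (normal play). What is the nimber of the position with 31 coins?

n :  0  1  2  3  4  5  6  7  8  9 10 11 12 13 14 15 16 17 18 19 20 21 22 23 24 25 26 27 28 29 30 31
G :  0  0  0  0  1  1  1  1  2  2  2  2  3  3  0  0  0  0  1  1  1  1  2  2  2  2  3  3  0  0  0  0

0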